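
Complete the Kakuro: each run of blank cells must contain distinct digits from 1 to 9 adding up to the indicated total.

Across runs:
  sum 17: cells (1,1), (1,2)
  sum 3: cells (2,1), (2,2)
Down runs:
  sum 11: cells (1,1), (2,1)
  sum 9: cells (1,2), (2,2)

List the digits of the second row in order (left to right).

17 in 2 cells must be {8,9}; 3 in 2 cells must be {1,2}.
The 17 across and the 9 down share only 8, so (1,2) = 8.
The 3 across and the 11 down share only 2, so (2,1) = 2.
(2,2) = 3 − 2 = 1 completes the 3 across.
(1,1) = 17 − 8 = 9 completes the 17 across.

2 1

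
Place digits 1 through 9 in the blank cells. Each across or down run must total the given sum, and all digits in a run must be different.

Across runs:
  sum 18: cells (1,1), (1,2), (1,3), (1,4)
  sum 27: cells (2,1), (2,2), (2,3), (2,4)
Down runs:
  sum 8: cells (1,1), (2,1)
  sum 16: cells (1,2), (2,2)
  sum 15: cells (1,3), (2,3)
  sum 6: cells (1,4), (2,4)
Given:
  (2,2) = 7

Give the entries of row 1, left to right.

2 9 6 1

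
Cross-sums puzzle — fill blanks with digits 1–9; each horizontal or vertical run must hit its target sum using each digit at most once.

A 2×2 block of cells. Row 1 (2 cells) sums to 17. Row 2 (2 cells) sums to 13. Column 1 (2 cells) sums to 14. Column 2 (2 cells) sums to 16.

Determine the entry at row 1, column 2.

17 in 2 cells must be {8,9}; 16 in 2 cells must be {7,9}.
The 17 across and the 16 down share only 9, so (1,2) = 9.
(2,2) = 16 − 9 = 7 completes the 16 down.
(1,1) = 17 − 9 = 8 completes the 17 across.
(2,1) = 13 − 7 = 6 completes the 13 across.

9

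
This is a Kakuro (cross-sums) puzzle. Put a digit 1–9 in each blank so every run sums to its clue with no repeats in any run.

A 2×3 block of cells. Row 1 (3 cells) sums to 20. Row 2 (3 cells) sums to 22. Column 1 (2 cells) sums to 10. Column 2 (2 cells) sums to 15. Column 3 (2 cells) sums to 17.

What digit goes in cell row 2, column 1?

7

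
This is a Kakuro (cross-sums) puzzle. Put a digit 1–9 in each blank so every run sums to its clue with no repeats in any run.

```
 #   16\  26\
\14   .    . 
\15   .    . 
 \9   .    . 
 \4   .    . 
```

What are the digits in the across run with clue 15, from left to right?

4 in 2 cells must be {1,3}.
Only 3 fits R4C2 under both its across sum 4 and down sum 26.
R4C1 = 4 − 3 = 1 completes the 4 across.
Nothing is forced directly, so branch on R3C2, whose candidates are 6 or 8. If R3C2 = 8: then R3C1 would have to be in {1} for the 9 across but in {2,3,4,5,6,7,8,9} for the 16 down — contradiction. So R3C2 = 6.
R3C1 = 9 − 6 = 3 completes the 9 across.
No cell is forced outright now. R1C1 can only be 5 or 8 (the digits allowed by both its 14 across and its 16 down). If R1C1 = 8: then R1C2 would have to be in {6} for the 14 across but in {8,9} for the 26 down — contradiction. So R1C1 = 5.
R1C2 = 14 − 5 = 9 completes the 14 across.
R2C1 = 16 − 9 = 7 completes the 16 down.
R2C2 = 15 − 7 = 8 completes the 15 across.

7, 8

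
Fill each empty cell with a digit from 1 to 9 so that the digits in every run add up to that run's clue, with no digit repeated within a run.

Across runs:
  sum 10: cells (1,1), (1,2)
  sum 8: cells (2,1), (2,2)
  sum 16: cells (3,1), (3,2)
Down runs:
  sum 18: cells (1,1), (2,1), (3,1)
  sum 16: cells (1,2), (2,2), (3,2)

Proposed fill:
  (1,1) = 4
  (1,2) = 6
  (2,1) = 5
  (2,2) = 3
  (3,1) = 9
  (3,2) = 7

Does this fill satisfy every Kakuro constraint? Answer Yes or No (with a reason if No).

Across: 4+6=10; 5+3=8; 9+7=16. Down: 4+5+9=18; 6+3+7=16. No digit repeats within any run.

Yes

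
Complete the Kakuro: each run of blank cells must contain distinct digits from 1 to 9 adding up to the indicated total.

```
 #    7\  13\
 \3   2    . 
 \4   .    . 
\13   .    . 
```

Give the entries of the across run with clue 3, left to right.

2 1

3 in 2 cells must be {1,2}; 4 in 2 cells must be {1,3}; 7 in 3 cells must be {1,2,4}.
R1C2 = 3 − 2 = 1 completes the 3 across.
Given what's placed, R2C1 must be 1 to fit the 4 across and 7 down.
R2C2 = 4 − 1 = 3 completes the 4 across.
R3C1 = 7 − 3 = 4 completes the 7 down.
R3C2 = 13 − 4 = 9 completes the 13 across.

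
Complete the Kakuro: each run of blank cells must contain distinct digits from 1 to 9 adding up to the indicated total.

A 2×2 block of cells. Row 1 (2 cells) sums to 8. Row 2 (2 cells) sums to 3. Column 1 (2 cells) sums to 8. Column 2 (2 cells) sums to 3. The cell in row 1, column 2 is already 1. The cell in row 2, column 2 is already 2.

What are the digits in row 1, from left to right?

7, 1

3 in 2 cells must be {1,2}.
(1,1) = 8 − 1 = 7 completes the 8 across.
(2,1) = 3 − 2 = 1 completes the 3 across.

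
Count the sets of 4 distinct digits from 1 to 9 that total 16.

8

4 distinct digits from 1–9 sum between 10 and 30.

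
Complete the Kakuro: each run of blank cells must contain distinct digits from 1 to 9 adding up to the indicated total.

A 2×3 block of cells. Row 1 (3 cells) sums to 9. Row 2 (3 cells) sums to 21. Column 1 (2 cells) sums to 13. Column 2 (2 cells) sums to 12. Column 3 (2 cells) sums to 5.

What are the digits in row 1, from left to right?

5, 3, 1

The 21 across and the 5 down share only 4, so (2,3) = 4.
(1,3) = 5 − 4 = 1 completes the 5 down.
Nothing is forced directly, so branch on (1,1), whose candidates are 5 or 6. If (1,1) = 6: then (1,2) would have to be in {2} for the 9 across but in {3,4,5,7,8,9} for the 12 down — contradiction. So (1,1) = 5.
(1,2) = 9 − 6 = 3 completes the 9 across.
(2,1) = 13 − 5 = 8 completes the 13 down.
(2,2) = 21 − 12 = 9 completes the 21 across.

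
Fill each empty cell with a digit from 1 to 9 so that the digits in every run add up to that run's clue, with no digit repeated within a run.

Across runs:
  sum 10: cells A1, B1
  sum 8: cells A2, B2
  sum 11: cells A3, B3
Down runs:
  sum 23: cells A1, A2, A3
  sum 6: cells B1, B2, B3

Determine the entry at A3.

8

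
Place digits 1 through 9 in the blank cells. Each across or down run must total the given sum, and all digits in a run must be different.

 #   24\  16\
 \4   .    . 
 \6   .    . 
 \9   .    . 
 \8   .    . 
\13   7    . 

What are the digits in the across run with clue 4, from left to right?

1, 3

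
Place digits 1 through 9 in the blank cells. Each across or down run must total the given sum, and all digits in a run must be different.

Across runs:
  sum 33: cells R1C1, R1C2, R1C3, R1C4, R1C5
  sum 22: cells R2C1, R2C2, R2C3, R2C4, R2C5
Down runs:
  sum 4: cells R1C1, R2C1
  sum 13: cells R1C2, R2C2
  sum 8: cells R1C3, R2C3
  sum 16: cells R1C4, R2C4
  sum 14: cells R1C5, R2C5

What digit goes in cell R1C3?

6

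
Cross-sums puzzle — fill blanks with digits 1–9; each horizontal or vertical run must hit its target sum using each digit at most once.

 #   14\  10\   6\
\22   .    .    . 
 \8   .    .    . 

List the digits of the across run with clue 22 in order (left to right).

The 22 across and the 6 down share only 5, so R1C3 = 5.
The 8 across and the 14 down share only 5, so R2C1 = 5.
R2C3 = 6 − 5 = 1 completes the 6 down.
R1C1 = 14 − 5 = 9 completes the 14 down.
R1C2 = 22 − 14 = 8 completes the 22 across.
R2C2 = 8 − 6 = 2 completes the 8 across.

9 8 5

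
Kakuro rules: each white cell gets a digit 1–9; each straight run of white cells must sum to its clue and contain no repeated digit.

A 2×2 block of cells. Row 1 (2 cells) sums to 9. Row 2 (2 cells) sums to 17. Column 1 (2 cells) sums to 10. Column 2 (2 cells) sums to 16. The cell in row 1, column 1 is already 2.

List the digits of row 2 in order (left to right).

8, 9

17 in 2 cells must be {8,9}; 16 in 2 cells must be {7,9}.
(1,2) = 9 − 2 = 7 completes the 9 across.
(2,1) = 10 − 2 = 8 completes the 10 down.
(2,2) = 17 − 8 = 9 completes the 17 across.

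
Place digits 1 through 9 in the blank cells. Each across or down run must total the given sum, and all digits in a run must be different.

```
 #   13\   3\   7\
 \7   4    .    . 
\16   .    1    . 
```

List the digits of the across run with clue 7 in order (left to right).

4 2 1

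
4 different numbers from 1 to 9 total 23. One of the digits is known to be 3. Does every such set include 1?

No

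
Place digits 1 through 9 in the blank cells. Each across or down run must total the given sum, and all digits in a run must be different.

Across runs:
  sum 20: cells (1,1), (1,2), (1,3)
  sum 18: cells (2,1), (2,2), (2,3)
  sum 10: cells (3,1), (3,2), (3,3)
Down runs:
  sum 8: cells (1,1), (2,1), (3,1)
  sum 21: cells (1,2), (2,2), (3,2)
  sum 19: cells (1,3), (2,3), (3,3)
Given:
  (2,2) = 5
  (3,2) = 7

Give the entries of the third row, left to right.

(1,2) = 21 − 12 = 9 completes the 21 down.
Given what's placed, (2,1) must be 4 to fit the 18 across and 8 down.
(2,3) = 18 − 9 = 9 completes the 18 across.
(3,1) = 1: the only remaining digit allowed by both the 10 across and the 8 down.
(3,3) = 10 − 8 = 2 completes the 10 across.
(1,1) = 8 − 5 = 3 completes the 8 down.
(1,3) = 20 − 12 = 8 completes the 20 across.

1, 7, 2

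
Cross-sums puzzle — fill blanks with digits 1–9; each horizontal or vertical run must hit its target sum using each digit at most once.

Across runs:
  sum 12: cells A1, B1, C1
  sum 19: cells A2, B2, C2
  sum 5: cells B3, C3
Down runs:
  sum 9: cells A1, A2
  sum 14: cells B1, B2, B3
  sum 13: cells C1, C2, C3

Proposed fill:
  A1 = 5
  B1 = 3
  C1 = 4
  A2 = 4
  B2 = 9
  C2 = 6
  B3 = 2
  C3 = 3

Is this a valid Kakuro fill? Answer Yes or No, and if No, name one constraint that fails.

Yes

Across: 5+3+4=12; 4+9+6=19; 2+3=5. Down: 5+4=9; 3+9+2=14; 4+6+3=13. No digit repeats within any run.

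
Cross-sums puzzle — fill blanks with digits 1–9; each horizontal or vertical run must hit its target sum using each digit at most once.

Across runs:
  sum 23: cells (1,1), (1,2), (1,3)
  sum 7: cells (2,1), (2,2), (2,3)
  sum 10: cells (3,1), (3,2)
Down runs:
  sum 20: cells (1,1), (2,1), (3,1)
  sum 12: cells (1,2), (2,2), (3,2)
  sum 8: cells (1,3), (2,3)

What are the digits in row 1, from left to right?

23 in 3 cells must be {6,8,9}; 7 in 3 cells must be {1,2,4}.
Only 6 fits (1,3) under both its across sum 23 and down sum 8.
The 7 across and the 20 down share only 4, so (2,1) = 4.
(2,3) = 8 − 6 = 2 completes the 8 down.
(1,1) = 9: the only remaining digit allowed by both the 23 across and the 20 down.
(1,2) = 23 − 15 = 8 completes the 23 across.

9 8 6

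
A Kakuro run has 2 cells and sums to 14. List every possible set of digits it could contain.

2 distinct digits from 1–9 sum between 3 and 17.

{5,9}; {6,8}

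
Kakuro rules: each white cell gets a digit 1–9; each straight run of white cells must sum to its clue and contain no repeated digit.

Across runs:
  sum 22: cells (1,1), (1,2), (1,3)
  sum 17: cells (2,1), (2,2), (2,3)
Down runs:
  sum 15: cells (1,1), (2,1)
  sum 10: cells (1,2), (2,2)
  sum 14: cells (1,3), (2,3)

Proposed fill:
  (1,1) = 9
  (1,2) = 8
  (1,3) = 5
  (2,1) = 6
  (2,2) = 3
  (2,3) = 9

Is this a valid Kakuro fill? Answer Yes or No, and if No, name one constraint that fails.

No — the down run (1,2)–(2,2) sums to 11, not 10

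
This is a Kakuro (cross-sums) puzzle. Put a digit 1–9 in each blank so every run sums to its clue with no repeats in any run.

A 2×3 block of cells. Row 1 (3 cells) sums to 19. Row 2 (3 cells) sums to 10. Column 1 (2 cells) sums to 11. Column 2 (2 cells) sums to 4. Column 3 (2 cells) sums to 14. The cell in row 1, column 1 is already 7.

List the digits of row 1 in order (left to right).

4 in 2 cells must be {1,3}.
Given what's placed, (1,2) must be 3 to fit the 19 across and 4 down.
(1,3) = 19 − 10 = 9 completes the 19 across.
(2,1) = 11 − 7 = 4 completes the 11 down.
(2,2) = 4 − 3 = 1 completes the 4 down.
(2,3) = 10 − 5 = 5 completes the 10 across.

7, 3, 9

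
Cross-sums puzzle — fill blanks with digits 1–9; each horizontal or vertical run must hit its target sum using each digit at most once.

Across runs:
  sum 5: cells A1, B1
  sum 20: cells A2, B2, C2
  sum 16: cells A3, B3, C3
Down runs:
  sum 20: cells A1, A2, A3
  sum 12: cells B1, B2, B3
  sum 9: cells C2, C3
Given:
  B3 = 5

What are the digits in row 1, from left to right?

4 1

No cell is forced outright now. A1 can only be 3 or 4 (the digits allowed by both its 5 across and its 20 down). If A1 = 3: then B1 would have to be in {2} for the 5 across but in {1,3,4,6} for the 12 down — contradiction. So A1 = 4.
B1 = 5 − 4 = 1 completes the 5 across.
B2 = 12 − 6 = 6 completes the 12 down.
Given what's placed, C2 must be 5 to fit the 20 across and 9 down.
C3 = 9 − 5 = 4 completes the 9 down.
A2 = 20 − 11 = 9 completes the 20 across.
A3 = 16 − 9 = 7 completes the 16 across.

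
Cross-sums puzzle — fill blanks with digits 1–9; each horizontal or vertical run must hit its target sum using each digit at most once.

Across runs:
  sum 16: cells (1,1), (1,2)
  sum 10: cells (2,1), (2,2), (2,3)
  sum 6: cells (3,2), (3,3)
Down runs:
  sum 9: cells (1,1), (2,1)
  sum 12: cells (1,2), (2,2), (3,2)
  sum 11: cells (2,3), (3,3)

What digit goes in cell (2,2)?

1

16 in 2 cells must be {7,9}.
The 16 across and the 9 down share only 7, so (1,1) = 7.
(1,2) = 16 − 7 = 9 completes the 16 across.
(2,1) = 9 − 7 = 2 completes the 9 down.
(2,2) = 1: the only remaining digit allowed by both the 10 across and the 12 down.
(2,3) = 10 − 3 = 7 completes the 10 across.
(3,2) = 12 − 10 = 2 completes the 12 down.
(3,3) = 6 − 2 = 4 completes the 6 across.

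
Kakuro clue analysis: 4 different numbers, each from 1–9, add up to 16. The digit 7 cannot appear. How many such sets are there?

5

4 distinct digits from 1–9 sum between 10 and 30.
Dropping sets that contain 7.
Enumerating: {1,2,4,9}, {1,2,5,8}, {1,3,4,8}, {1,4,5,6}, {2,3,5,6}.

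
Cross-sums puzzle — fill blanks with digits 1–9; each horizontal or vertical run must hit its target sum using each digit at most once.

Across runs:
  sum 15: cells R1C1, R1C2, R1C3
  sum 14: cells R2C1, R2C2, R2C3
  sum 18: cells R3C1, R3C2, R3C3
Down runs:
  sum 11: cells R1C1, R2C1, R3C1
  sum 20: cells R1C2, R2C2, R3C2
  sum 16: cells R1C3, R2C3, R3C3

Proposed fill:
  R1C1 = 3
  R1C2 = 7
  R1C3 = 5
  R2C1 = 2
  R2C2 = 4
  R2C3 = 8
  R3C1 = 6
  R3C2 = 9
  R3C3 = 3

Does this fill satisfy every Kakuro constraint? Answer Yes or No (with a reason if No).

Yes

Across: 3+7+5=15; 2+4+8=14; 6+9+3=18. Down: 3+2+6=11; 7+4+9=20; 5+8+3=16. No digit repeats within any run.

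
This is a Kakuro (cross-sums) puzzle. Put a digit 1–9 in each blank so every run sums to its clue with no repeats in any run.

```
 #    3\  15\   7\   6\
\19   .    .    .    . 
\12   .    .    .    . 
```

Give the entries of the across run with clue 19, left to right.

1 9 4 5

3 in 2 cells must be {1,2}.
Only 6 fits R2C2 under both its across sum 12 and down sum 15.
R1C2 = 15 − 6 = 9 completes the 15 down.
Nothing is forced directly, so branch on R1C1, whose candidates are 1 or 2. If R1C1 = 2: that forces R2C1 = 1, R2C4 = 2, after which R1C4 would have to be in {1,3,5,7} for the 19 across but in {4} for the 6 down — contradiction. So R1C1 = 1.
R2C1 = 3 − 1 = 2 completes the 3 down.
R2C4 = 1: the only remaining digit allowed by both the 12 across and the 6 down.
R1C4 = 6 − 1 = 5 completes the 6 down.
R2C3 = 12 − 9 = 3 completes the 12 across.
R1C3 = 19 − 15 = 4 completes the 19 across.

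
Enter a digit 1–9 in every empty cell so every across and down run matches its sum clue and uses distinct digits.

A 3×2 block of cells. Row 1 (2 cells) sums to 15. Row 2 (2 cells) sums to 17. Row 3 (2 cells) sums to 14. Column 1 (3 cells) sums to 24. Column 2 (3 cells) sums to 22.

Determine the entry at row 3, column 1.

17 in 2 cells must be {8,9}; 24 in 3 cells must be {7,8,9}.
Nothing is forced directly, so branch on (2,1), whose candidates are 8 or 9. If (2,1) = 9: that forces (2,2) = 8, (3,1) = 8, after which (3,2) would have to be in {6} for the 14 across but in {5,9} for the 22 down — contradiction. So (2,1) = 8.
(2,2) = 17 − 8 = 9 completes the 17 across.
Given what's placed, (3,1) must be 9 to fit the 14 across and 24 down.
(3,2) = 14 − 9 = 5 completes the 14 across.
(1,1) = 24 − 17 = 7 completes the 24 down.
(1,2) = 15 − 7 = 8 completes the 15 across.

9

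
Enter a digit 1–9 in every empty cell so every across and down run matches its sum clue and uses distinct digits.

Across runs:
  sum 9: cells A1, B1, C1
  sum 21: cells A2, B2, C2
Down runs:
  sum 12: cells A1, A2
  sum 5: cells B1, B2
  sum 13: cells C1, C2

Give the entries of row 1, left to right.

The 21 across and the 5 down share only 4, so B2 = 4.
B1 = 5 − 4 = 1 completes the 5 down.
Nothing is forced directly, so branch on A1, whose candidates are 3 or 5. If A1 = 5: then C1 would have to be in {3} for the 9 across but in {4,5,6,7,8,9} for the 13 down — contradiction. So A1 = 3.
C1 = 9 − 4 = 5 completes the 9 across.
A2 = 12 − 3 = 9 completes the 12 down.
C2 = 21 − 13 = 8 completes the 21 across.

3, 1, 5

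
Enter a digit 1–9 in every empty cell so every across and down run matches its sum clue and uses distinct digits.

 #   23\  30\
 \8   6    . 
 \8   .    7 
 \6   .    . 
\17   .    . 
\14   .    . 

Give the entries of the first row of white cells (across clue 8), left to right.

17 in 2 cells must be {8,9}.
R1C2 = 8 − 6 = 2 completes the 8 across.

6 2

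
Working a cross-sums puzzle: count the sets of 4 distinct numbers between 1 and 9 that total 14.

4 distinct digits from 1–9 sum between 10 and 30.
Enumerating: {1,2,3,8}, {1,2,4,7}, {1,2,5,6}, {1,3,4,6}, {2,3,4,5}.

5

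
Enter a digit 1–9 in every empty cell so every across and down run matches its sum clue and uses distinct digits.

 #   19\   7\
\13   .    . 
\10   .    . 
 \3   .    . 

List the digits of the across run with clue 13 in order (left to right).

3 in 2 cells must be {1,2}; 7 in 3 cells must be {1,2,4}.
The 13 across and the 7 down share only 4, so R1C2 = 4.
The 3 across and the 19 down share only 2, so R3C1 = 2.
R3C2 = 3 − 2 = 1 completes the 3 across.
R1C1 = 13 − 4 = 9 completes the 13 across.
R2C1 = 19 − 11 = 8 completes the 19 down.
R2C2 = 10 − 8 = 2 completes the 10 across.

9 4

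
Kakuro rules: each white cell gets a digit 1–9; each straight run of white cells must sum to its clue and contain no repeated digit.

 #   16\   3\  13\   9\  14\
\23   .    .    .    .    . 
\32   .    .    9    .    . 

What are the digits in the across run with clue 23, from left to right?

9, 1, 4, 3, 6

16 in 2 cells must be {7,9}; 3 in 2 cells must be {1,2}.
R1C3 = 13 − 9 = 4 completes the 13 down.
R2C1 = 7: the only remaining digit allowed by both the 32 across and the 16 down.
Given what's placed, R2C2 must be 2 to fit the 32 across and 3 down.
R1C1 = 16 − 7 = 9 completes the 16 down.
R1C2 = 3 − 2 = 1 completes the 3 down.
R1C5 = 6: the only remaining digit allowed by both the 23 across and the 14 down.
R2C5 = 14 − 6 = 8 completes the 14 down.
R1C4 = 23 − 20 = 3 completes the 23 across.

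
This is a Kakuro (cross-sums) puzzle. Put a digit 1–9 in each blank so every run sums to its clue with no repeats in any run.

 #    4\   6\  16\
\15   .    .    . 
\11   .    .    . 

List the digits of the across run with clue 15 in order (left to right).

1 5 9

4 in 2 cells must be {1,3}; 16 in 2 cells must be {7,9}.
The 11 across and the 16 down share only 7, so R2C3 = 7.
R1C3 = 16 − 7 = 9 completes the 16 down.
Given what's placed, R2C2 must be 1 to fit the 11 across and 6 down.
R1C1 = 1: the only remaining digit allowed by both the 15 across and the 4 down.
R1C2 = 15 − 10 = 5 completes the 15 across.
R2C1 = 11 − 8 = 3 completes the 11 across.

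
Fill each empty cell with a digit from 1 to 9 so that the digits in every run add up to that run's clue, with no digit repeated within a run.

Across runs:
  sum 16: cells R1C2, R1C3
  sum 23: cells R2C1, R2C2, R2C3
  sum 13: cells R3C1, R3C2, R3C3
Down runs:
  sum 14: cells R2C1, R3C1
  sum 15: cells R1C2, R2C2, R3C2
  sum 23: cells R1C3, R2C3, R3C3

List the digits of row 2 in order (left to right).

9, 6, 8

16 in 2 cells must be {7,9}; 23 in 3 cells must be {6,8,9}.
Only 9 fits R1C3 under both its across sum 16 and down sum 23.
R1C2 = 16 − 9 = 7 completes the 16 across.
Given what's placed, R2C2 must be 6 to fit the 23 across and 15 down.
R2C3 = 8: the only remaining digit allowed by both the 23 across and the 23 down.
R3C2 = 15 − 13 = 2 completes the 15 down.
R3C3 = 23 − 17 = 6 completes the 23 down.
R2C1 = 23 − 14 = 9 completes the 23 across.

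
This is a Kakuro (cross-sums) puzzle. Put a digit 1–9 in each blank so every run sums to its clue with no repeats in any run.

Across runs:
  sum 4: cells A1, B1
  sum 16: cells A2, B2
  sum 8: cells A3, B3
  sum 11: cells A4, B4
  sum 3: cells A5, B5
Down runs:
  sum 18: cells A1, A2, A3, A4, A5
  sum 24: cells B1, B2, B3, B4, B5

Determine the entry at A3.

3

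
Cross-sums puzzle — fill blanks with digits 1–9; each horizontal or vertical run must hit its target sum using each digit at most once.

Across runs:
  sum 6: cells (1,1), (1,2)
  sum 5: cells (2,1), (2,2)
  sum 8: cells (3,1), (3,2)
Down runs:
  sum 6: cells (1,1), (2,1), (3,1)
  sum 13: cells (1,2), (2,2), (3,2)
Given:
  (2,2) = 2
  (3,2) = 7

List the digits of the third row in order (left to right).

1, 7

6 in 3 cells must be {1,2,3}.
(1,2) = 13 − 9 = 4 completes the 13 down.
(2,1) = 5 − 2 = 3 completes the 5 across.
(3,1) = 8 − 7 = 1 completes the 8 across.
(1,1) = 6 − 4 = 2 completes the 6 across.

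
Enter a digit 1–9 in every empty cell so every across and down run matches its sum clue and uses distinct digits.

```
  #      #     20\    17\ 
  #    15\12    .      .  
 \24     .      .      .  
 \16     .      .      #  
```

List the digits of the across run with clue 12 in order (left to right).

24 in 3 cells must be {7,8,9}; 16 in 2 cells must be {7,9}; 17 in 2 cells must be {8,9}.
Nothing is forced directly, so branch on R3C1, whose candidates are 7 or 9. If R3C1 = 9: then R2C1 would have to be in {7,8,9} for the 24 across but in {6} for the 15 down — contradiction. So R3C1 = 7.
R2C1 = 15 − 7 = 8 completes the 15 down.
R2C3 = 9: the only remaining digit allowed by both the 24 across and the 17 down.
R3C2 = 16 − 7 = 9 completes the 16 across.
R1C3 = 17 − 9 = 8 completes the 17 down.
R2C2 = 24 − 17 = 7 completes the 24 across.
R1C2 = 12 − 8 = 4 completes the 12 across.

4 8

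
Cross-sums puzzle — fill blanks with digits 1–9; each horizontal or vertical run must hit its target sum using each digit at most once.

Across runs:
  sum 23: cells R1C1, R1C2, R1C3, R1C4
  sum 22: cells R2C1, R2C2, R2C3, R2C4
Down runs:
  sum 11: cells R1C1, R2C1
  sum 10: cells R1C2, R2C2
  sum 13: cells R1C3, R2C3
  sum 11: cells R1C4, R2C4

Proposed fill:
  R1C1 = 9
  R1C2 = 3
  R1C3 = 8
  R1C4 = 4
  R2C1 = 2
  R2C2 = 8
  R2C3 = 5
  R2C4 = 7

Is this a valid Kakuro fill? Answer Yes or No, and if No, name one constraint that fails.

No — the across run R1C1–R1C4 sums to 24, not 23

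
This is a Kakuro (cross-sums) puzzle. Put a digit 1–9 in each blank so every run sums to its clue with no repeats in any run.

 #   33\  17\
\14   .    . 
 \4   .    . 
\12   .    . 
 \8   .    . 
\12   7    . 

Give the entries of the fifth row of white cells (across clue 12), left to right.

7 5

4 in 2 cells must be {1,3}.
Given what's placed, R2C1 must be 3 to fit the 4 across and 33 down.
R2C2 = 4 − 3 = 1 completes the 4 across.
R4C1 = 6: the only remaining digit allowed by both the 8 across and the 33 down.
R4C2 = 8 − 6 = 2 completes the 8 across.
R5C2 = 12 − 7 = 5 completes the 12 across.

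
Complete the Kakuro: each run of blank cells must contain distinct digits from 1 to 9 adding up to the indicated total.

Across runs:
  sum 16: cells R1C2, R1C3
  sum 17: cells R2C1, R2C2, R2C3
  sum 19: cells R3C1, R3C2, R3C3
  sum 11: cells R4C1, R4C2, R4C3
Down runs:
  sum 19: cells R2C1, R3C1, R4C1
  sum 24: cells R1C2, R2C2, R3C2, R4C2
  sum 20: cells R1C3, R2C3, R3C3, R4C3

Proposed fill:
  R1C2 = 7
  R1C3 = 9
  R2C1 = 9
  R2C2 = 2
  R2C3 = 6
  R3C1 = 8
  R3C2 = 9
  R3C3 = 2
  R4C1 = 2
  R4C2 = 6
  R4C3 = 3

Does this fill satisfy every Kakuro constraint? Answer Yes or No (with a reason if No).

Yes

Across: 7+9=16; 9+2+6=17; 8+9+2=19; 2+6+3=11. Down: 9+8+2=19; 7+2+9+6=24; 9+6+2+3=20. No digit repeats within any run.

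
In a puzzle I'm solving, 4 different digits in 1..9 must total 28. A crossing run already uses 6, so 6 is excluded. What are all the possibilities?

{4,7,8,9}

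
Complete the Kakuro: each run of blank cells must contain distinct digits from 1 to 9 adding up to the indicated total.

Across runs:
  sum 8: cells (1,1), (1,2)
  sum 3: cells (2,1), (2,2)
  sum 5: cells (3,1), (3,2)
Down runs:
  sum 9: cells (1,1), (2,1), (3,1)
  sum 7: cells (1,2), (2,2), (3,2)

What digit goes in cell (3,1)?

3 in 2 cells must be {1,2}; 7 in 3 cells must be {1,2,4}.
Nothing is forced directly, so branch on (1,2), whose candidates are 1 or 2. If (1,2) = 1: then (1,1) would have to be in {7} for the 8 across but in {1,2,3,4,5,6} for the 9 down — contradiction. So (1,2) = 2.
(1,1) = 8 − 2 = 6 completes the 8 across.
Given what's placed, (2,2) must be 1 to fit the 3 across and 7 down.
(3,2) = 7 − 3 = 4 completes the 7 down.
(2,1) = 3 − 1 = 2 completes the 3 across.
(3,1) = 5 − 4 = 1 completes the 5 across.

1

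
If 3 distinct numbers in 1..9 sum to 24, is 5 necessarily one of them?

No

The only way to make 24 from 3 distinct digits is {7,8,9}, which does not contain 5.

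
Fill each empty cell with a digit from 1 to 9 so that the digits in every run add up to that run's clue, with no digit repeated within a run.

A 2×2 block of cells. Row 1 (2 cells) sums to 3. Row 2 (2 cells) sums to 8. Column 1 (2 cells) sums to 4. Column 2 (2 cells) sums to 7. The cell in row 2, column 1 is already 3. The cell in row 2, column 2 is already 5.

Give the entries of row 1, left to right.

3 in 2 cells must be {1,2}; 4 in 2 cells must be {1,3}.
(1,1) = 4 − 3 = 1 completes the 4 down.
(1,2) = 3 − 1 = 2 completes the 3 across.

1, 2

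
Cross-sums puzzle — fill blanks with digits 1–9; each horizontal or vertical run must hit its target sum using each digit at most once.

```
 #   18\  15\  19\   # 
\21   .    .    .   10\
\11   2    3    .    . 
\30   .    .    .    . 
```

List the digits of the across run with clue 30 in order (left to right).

7, 8, 6, 9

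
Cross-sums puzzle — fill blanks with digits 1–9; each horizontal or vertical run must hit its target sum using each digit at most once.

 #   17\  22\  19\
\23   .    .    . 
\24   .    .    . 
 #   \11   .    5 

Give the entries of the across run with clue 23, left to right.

8 9 6

23 in 3 cells must be {6,8,9}; 24 in 3 cells must be {7,8,9}; 17 in 2 cells must be {8,9}.
R2C3 = 8: the only remaining digit allowed by both the 24 across and the 19 down.
R3C2 = 11 − 5 = 6 completes the 11 across.
Given what's placed, R1C2 must be 9 to fit the 23 across and 22 down.
R1C3 = 19 − 13 = 6 completes the 19 down.
R2C1 = 9: the only remaining digit allowed by both the 24 across and the 17 down.
R2C2 = 24 − 17 = 7 completes the 24 across.
R1C1 = 23 − 15 = 8 completes the 23 across.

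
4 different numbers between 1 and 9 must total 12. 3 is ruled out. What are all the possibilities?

{1,2,4,5}

4 distinct digits from 1–9 sum between 10 and 30.
Dropping sets that contain 3.
Only one set works: {1,2,4,5}.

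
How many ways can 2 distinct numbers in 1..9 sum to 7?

3

2 distinct digits from 1–9 sum between 3 and 17.
Enumerating: {1,6}, {2,5}, {3,4}.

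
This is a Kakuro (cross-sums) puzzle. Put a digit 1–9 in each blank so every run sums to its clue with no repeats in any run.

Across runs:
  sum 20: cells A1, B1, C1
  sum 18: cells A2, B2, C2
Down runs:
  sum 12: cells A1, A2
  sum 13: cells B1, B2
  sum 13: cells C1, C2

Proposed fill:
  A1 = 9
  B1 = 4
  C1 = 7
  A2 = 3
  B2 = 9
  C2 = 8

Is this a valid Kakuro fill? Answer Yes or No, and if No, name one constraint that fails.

No — the across run A2–C2 sums to 20, not 18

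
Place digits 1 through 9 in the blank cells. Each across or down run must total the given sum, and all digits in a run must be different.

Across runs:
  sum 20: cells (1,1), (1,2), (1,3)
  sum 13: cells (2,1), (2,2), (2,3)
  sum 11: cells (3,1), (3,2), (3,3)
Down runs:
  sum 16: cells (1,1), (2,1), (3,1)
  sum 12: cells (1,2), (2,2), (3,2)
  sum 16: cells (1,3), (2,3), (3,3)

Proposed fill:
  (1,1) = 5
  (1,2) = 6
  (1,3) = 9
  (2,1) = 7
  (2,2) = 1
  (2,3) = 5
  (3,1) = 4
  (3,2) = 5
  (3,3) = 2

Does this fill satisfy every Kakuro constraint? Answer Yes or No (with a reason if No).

Across: 5+6+9=20; 7+1+5=13; 4+5+2=11. Down: 5+7+4=16; 6+1+5=12; 9+5+2=16. No digit repeats within any run.

Yes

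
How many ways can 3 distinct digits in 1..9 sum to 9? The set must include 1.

2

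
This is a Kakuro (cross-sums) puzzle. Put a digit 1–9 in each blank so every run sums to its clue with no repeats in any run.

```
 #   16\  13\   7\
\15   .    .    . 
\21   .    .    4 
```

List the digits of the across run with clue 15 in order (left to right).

7 5 3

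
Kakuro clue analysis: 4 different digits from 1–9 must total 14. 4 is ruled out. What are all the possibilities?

{1,2,3,8}; {1,2,5,6}

4 distinct digits from 1–9 sum between 10 and 30.
Dropping sets that contain 4.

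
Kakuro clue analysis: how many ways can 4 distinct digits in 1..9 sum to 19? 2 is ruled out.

6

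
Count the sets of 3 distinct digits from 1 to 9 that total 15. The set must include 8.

3 distinct digits from 1–9 sum between 6 and 24.
Keeping only sets containing 8.
Enumerating: {1,6,8}, {2,5,8}, {3,4,8}.

3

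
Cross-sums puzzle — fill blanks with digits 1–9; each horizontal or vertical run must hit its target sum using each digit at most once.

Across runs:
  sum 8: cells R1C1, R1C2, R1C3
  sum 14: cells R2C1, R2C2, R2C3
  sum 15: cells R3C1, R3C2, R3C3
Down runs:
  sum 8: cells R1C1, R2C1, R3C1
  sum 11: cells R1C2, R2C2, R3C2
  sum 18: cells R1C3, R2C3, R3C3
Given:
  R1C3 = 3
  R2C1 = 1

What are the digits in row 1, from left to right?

R1C1 = 4: the only remaining digit allowed by both the 8 across and the 8 down.
R1C2 = 8 − 7 = 1 completes the 8 across.
R3C1 = 8 − 5 = 3 completes the 8 down.
Nothing is forced directly, so branch on R3C3, whose candidates are 7 or 8. If R3C3 = 7: that forces R2C3 = 8, after which R3C2 would have to be in {5} for the 15 across but in {2,3,4,6,7,8} for the 11 down — contradiction. So R3C3 = 8.
R2C3 = 18 − 11 = 7 completes the 18 down.
R3C2 = 15 − 11 = 4 completes the 15 across.
R2C2 = 14 − 8 = 6 completes the 14 across.

4 1 3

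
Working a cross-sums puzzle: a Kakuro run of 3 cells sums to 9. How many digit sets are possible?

3 distinct digits from 1–9 sum between 6 and 24.
Enumerating: {1,2,6}, {1,3,5}, {2,3,4}.

3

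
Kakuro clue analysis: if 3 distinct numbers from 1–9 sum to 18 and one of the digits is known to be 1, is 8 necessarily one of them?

The only way to make 18 from 3 distinct digits under that restriction is {1,8,9}, which contains 8.

Yes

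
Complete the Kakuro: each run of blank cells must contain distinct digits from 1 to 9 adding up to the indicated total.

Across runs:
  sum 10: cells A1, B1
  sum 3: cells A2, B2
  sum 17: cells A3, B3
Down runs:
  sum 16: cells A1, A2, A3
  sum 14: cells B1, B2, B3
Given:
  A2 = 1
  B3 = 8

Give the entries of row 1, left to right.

6 4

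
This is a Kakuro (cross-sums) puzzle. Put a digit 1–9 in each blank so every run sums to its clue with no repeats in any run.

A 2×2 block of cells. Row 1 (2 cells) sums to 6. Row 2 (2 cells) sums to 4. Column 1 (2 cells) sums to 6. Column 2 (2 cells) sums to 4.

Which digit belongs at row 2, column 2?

4 in 2 cells must be {1,3}.
The 6 across and the 4 down share only 1, so (1,2) = 1.
The 4 across and the 6 down share only 1, so (2,1) = 1.
(2,2) = 4 − 1 = 3 completes the 4 across.
(1,1) = 6 − 1 = 5 completes the 6 across.

3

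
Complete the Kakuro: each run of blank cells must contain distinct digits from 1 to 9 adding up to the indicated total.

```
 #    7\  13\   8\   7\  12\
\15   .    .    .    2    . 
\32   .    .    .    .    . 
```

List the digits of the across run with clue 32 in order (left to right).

15 in 5 cells must be {1,2,3,4,5}.
R2C4 = 7 − 2 = 5 completes the 7 down.
Nothing is forced directly, so branch on R2C3, whose candidates are 3 or 6 or 7. If R2C3 = 3: that forces R1C3 = 5, after which R2C1 would have to be in {7,8,9} for the 32 across but in {1,2,3,4,5,6} for the 7 down — contradiction. If R2C3 = 6: then R1C3 would have to be in {1,3,4,5} for the 15 across but in {2} for the 8 down — contradiction. So R2C3 = 7.
R1C3 = 8 − 7 = 1 completes the 8 down.
Given what's placed, R2C1 must be 3 to fit the 32 across and 7 down.
R1C1 = 7 − 3 = 4 completes the 7 down.
R1C2 = 5: the only remaining digit allowed by both the 15 across and the 13 down.
R1C5 = 15 − 12 = 3 completes the 15 across.
R2C2 = 13 − 5 = 8 completes the 13 down.
R2C5 = 32 − 23 = 9 completes the 32 across.

3 8 7 5 9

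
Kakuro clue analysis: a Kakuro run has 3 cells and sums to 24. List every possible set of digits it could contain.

3 distinct digits from 1–9 sum between 6 and 24.
Only one set works: {7,8,9}.

{7,8,9}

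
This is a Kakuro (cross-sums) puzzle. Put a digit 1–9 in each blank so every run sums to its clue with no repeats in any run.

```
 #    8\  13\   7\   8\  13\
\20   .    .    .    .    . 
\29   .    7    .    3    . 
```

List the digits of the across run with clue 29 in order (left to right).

R1C2 = 13 − 7 = 6 completes the 13 down.
R1C4 = 8 − 3 = 5 completes the 8 down.
R1C5 = 4: the only remaining digit allowed by both the 20 across and the 13 down.
R2C5 = 13 − 4 = 9 completes the 13 down.
No cell is forced outright now. R2C1 can only be 2 or 6 (the digits allowed by both its 29 across and its 8 down). If R2C1 = 2: then R1C1 would have to be in {2,3} for the 20 across but in {6} for the 8 down — contradiction. So R2C1 = 6.
R1C1 = 8 − 6 = 2 completes the 8 down.
R1C3 = 20 − 17 = 3 completes the 20 across.
R2C3 = 29 − 25 = 4 completes the 29 across.

6 7 4 3 9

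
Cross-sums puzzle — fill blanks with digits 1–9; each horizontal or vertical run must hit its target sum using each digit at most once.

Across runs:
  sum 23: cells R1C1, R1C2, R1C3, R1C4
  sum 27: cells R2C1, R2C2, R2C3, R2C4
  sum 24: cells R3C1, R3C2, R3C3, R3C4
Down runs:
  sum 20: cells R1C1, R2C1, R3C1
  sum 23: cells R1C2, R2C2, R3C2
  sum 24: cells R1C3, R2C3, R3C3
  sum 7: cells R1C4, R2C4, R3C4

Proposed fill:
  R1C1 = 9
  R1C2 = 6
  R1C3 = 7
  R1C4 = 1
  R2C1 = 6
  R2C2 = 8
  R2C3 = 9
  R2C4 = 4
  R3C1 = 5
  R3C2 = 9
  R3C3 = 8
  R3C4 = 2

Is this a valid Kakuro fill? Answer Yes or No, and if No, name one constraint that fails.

Yes

Across: 9+6+7+1=23; 6+8+9+4=27; 5+9+8+2=24. Down: 9+6+5=20; 6+8+9=23; 7+9+8=24; 1+4+2=7. No digit repeats within any run.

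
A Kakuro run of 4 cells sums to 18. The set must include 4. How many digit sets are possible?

4 distinct digits from 1–9 sum between 10 and 30.
Keeping only sets containing 4.
Enumerating: {1,4,5,8}, {1,4,6,7}, {2,3,4,9}, {2,4,5,7}, {3,4,5,6}.

5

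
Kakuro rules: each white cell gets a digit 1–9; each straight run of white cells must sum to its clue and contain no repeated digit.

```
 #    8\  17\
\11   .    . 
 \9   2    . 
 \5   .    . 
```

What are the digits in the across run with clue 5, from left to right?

R1C1 = 5: the only remaining digit allowed by both the 11 across and the 8 down.
R1C2 = 11 − 5 = 6 completes the 11 across.
R2C2 = 9 − 2 = 7 completes the 9 across.
R3C1 = 8 − 7 = 1 completes the 8 down.
R3C2 = 5 − 1 = 4 completes the 5 across.

1 4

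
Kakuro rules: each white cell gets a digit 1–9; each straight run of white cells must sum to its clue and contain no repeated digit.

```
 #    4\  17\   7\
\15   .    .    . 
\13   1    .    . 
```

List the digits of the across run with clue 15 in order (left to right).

4 in 2 cells must be {1,3}; 17 in 2 cells must be {8,9}.
R1C1 = 4 − 1 = 3 completes the 4 down.
R1C2 = 8: the only remaining digit allowed by both the 15 across and the 17 down.
R1C3 = 15 − 11 = 4 completes the 15 across.
R2C2 = 17 − 8 = 9 completes the 17 down.
R2C3 = 13 − 10 = 3 completes the 13 across.

3 8 4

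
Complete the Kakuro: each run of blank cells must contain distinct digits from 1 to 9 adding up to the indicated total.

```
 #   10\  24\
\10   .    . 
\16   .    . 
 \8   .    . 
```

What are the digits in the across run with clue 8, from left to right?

1, 7

16 in 2 cells must be {7,9}; 24 in 3 cells must be {7,8,9}.
The 16 across and the 10 down share only 7, so R2C1 = 7.
R2C2 = 16 − 7 = 9 completes the 16 across.
Given what's placed, R3C2 must be 7 to fit the 8 across and 24 down.
R1C2 = 24 − 16 = 8 completes the 24 down.
R3C1 = 8 − 7 = 1 completes the 8 across.
R1C1 = 10 − 8 = 2 completes the 10 across.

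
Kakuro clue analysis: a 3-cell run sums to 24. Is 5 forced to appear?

The only way to make 24 from 3 distinct digits is {7,8,9}, which does not contain 5.

No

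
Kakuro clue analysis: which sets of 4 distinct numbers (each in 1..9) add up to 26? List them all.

4 distinct digits from 1–9 sum between 10 and 30.

{2,7,8,9}; {3,6,8,9}; {4,5,8,9}; {4,6,7,9}; {5,6,7,8}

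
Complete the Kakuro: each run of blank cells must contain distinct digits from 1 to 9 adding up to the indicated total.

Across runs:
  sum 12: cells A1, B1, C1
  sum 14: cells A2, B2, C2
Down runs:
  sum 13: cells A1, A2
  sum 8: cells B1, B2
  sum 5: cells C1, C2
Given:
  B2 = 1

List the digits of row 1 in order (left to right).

4, 7, 1

B1 = 8 − 1 = 7 completes the 8 down.
C2 = 4: the only remaining digit allowed by both the 14 across and the 5 down.
A1 = 4: the only remaining digit allowed by both the 12 across and the 13 down.
C1 = 12 − 11 = 1 completes the 12 across.
A2 = 14 − 5 = 9 completes the 14 across.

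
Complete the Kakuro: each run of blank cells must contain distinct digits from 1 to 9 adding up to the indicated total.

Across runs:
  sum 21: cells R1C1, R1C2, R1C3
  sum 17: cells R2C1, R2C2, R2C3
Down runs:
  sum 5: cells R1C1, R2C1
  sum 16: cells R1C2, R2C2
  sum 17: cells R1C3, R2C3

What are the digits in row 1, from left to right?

4 9 8

16 in 2 cells must be {7,9}; 17 in 2 cells must be {8,9}.
The 21 across and the 5 down share only 4, so R1C1 = 4.
Given what's placed, R1C2 must be 9 to fit the 21 across and 16 down.
R1C3 = 21 − 13 = 8 completes the 21 across.
R2C1 = 5 − 4 = 1 completes the 5 down.
R2C2 = 16 − 9 = 7 completes the 16 down.
R2C3 = 17 − 8 = 9 completes the 17 across.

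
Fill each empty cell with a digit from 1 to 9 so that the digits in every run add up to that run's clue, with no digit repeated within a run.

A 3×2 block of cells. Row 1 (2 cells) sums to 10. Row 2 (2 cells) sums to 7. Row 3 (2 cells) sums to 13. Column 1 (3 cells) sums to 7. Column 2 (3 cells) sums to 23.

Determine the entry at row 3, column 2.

9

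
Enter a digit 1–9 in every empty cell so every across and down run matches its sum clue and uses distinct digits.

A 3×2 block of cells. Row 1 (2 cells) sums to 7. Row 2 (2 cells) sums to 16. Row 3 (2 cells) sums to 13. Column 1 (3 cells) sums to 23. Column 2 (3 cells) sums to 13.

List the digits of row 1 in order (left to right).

6 1

16 in 2 cells must be {7,9}; 23 in 3 cells must be {6,8,9}.
The 7 across and the 23 down share only 6, so (1,1) = 6.
(1,2) = 7 − 6 = 1 completes the 7 across.
Given what's placed, (2,1) must be 9 to fit the 16 across and 23 down.
(2,2) = 16 − 9 = 7 completes the 16 across.
(3,1) = 23 − 15 = 8 completes the 23 down.
(3,2) = 13 − 8 = 5 completes the 13 across.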